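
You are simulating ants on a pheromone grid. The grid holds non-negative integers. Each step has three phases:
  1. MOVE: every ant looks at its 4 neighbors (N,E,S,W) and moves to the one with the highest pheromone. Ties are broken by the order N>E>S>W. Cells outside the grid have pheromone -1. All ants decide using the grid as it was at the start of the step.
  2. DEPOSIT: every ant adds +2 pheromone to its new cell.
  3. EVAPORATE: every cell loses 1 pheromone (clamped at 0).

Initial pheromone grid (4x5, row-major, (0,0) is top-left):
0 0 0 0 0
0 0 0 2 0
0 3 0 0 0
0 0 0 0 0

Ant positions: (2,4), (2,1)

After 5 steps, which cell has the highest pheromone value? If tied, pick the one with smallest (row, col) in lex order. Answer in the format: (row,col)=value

Step 1: ant0:(2,4)->N->(1,4) | ant1:(2,1)->N->(1,1)
  grid max=2 at (2,1)
Step 2: ant0:(1,4)->W->(1,3) | ant1:(1,1)->S->(2,1)
  grid max=3 at (2,1)
Step 3: ant0:(1,3)->N->(0,3) | ant1:(2,1)->N->(1,1)
  grid max=2 at (2,1)
Step 4: ant0:(0,3)->S->(1,3) | ant1:(1,1)->S->(2,1)
  grid max=3 at (2,1)
Step 5: ant0:(1,3)->N->(0,3) | ant1:(2,1)->N->(1,1)
  grid max=2 at (2,1)
Final grid:
  0 0 0 1 0
  0 1 0 1 0
  0 2 0 0 0
  0 0 0 0 0
Max pheromone 2 at (2,1)

Answer: (2,1)=2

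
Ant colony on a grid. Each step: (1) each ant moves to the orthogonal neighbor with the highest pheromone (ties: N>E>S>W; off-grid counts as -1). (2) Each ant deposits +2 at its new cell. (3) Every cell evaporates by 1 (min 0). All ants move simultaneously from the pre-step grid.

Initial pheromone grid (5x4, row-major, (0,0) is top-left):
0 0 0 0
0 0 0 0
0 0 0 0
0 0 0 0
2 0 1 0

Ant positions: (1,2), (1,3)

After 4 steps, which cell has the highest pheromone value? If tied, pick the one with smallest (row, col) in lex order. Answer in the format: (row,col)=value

Step 1: ant0:(1,2)->N->(0,2) | ant1:(1,3)->N->(0,3)
  grid max=1 at (0,2)
Step 2: ant0:(0,2)->E->(0,3) | ant1:(0,3)->W->(0,2)
  grid max=2 at (0,2)
Step 3: ant0:(0,3)->W->(0,2) | ant1:(0,2)->E->(0,3)
  grid max=3 at (0,2)
Step 4: ant0:(0,2)->E->(0,3) | ant1:(0,3)->W->(0,2)
  grid max=4 at (0,2)
Final grid:
  0 0 4 4
  0 0 0 0
  0 0 0 0
  0 0 0 0
  0 0 0 0
Max pheromone 4 at (0,2)

Answer: (0,2)=4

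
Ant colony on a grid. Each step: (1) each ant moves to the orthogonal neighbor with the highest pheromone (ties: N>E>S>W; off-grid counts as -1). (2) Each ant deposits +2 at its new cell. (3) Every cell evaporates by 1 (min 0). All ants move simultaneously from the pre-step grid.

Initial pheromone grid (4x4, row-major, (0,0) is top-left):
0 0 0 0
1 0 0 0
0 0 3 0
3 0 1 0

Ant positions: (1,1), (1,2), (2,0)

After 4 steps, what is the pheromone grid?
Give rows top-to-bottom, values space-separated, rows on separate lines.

After step 1: ants at (1,0),(2,2),(3,0)
  0 0 0 0
  2 0 0 0
  0 0 4 0
  4 0 0 0
After step 2: ants at (0,0),(1,2),(2,0)
  1 0 0 0
  1 0 1 0
  1 0 3 0
  3 0 0 0
After step 3: ants at (1,0),(2,2),(3,0)
  0 0 0 0
  2 0 0 0
  0 0 4 0
  4 0 0 0
After step 4: ants at (0,0),(1,2),(2,0)
  1 0 0 0
  1 0 1 0
  1 0 3 0
  3 0 0 0

1 0 0 0
1 0 1 0
1 0 3 0
3 0 0 0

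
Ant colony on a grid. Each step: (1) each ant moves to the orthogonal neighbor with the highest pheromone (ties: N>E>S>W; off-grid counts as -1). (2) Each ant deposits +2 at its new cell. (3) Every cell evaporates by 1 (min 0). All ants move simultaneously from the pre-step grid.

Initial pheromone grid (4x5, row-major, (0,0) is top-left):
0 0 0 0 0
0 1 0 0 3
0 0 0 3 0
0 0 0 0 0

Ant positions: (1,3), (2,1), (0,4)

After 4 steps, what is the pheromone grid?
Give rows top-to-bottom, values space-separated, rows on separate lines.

After step 1: ants at (1,4),(1,1),(1,4)
  0 0 0 0 0
  0 2 0 0 6
  0 0 0 2 0
  0 0 0 0 0
After step 2: ants at (0,4),(0,1),(0,4)
  0 1 0 0 3
  0 1 0 0 5
  0 0 0 1 0
  0 0 0 0 0
After step 3: ants at (1,4),(1,1),(1,4)
  0 0 0 0 2
  0 2 0 0 8
  0 0 0 0 0
  0 0 0 0 0
After step 4: ants at (0,4),(0,1),(0,4)
  0 1 0 0 5
  0 1 0 0 7
  0 0 0 0 0
  0 0 0 0 0

0 1 0 0 5
0 1 0 0 7
0 0 0 0 0
0 0 0 0 0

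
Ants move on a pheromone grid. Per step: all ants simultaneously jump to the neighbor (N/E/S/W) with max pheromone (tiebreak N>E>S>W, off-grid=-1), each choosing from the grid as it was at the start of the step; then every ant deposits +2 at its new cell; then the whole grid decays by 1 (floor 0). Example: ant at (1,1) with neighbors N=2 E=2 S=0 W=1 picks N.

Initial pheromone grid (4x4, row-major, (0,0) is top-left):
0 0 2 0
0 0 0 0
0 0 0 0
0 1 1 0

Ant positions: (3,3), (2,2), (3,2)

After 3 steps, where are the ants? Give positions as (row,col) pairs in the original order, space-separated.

Step 1: ant0:(3,3)->W->(3,2) | ant1:(2,2)->S->(3,2) | ant2:(3,2)->W->(3,1)
  grid max=4 at (3,2)
Step 2: ant0:(3,2)->W->(3,1) | ant1:(3,2)->W->(3,1) | ant2:(3,1)->E->(3,2)
  grid max=5 at (3,1)
Step 3: ant0:(3,1)->E->(3,2) | ant1:(3,1)->E->(3,2) | ant2:(3,2)->W->(3,1)
  grid max=8 at (3,2)

(3,2) (3,2) (3,1)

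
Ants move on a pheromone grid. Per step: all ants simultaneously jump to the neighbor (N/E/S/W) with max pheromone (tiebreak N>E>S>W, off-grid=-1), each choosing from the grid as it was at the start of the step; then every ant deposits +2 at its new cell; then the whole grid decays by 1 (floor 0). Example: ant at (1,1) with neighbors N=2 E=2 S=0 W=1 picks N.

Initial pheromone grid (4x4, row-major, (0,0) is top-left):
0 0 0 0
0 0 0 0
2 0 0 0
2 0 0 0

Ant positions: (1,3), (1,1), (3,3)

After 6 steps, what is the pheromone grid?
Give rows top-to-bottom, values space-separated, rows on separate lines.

After step 1: ants at (0,3),(0,1),(2,3)
  0 1 0 1
  0 0 0 0
  1 0 0 1
  1 0 0 0
After step 2: ants at (1,3),(0,2),(1,3)
  0 0 1 0
  0 0 0 3
  0 0 0 0
  0 0 0 0
After step 3: ants at (0,3),(0,3),(0,3)
  0 0 0 5
  0 0 0 2
  0 0 0 0
  0 0 0 0
After step 4: ants at (1,3),(1,3),(1,3)
  0 0 0 4
  0 0 0 7
  0 0 0 0
  0 0 0 0
After step 5: ants at (0,3),(0,3),(0,3)
  0 0 0 9
  0 0 0 6
  0 0 0 0
  0 0 0 0
After step 6: ants at (1,3),(1,3),(1,3)
  0 0 0 8
  0 0 0 11
  0 0 0 0
  0 0 0 0

0 0 0 8
0 0 0 11
0 0 0 0
0 0 0 0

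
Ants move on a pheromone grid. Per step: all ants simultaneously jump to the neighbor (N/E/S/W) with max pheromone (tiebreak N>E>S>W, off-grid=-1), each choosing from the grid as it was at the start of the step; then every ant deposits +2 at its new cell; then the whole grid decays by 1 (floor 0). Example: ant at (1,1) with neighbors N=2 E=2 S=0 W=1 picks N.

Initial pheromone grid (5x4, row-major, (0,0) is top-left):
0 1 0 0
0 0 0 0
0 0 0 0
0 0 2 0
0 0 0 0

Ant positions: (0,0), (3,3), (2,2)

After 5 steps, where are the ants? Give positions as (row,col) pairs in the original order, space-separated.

Step 1: ant0:(0,0)->E->(0,1) | ant1:(3,3)->W->(3,2) | ant2:(2,2)->S->(3,2)
  grid max=5 at (3,2)
Step 2: ant0:(0,1)->E->(0,2) | ant1:(3,2)->N->(2,2) | ant2:(3,2)->N->(2,2)
  grid max=4 at (3,2)
Step 3: ant0:(0,2)->W->(0,1) | ant1:(2,2)->S->(3,2) | ant2:(2,2)->S->(3,2)
  grid max=7 at (3,2)
Step 4: ant0:(0,1)->E->(0,2) | ant1:(3,2)->N->(2,2) | ant2:(3,2)->N->(2,2)
  grid max=6 at (3,2)
Step 5: ant0:(0,2)->W->(0,1) | ant1:(2,2)->S->(3,2) | ant2:(2,2)->S->(3,2)
  grid max=9 at (3,2)

(0,1) (3,2) (3,2)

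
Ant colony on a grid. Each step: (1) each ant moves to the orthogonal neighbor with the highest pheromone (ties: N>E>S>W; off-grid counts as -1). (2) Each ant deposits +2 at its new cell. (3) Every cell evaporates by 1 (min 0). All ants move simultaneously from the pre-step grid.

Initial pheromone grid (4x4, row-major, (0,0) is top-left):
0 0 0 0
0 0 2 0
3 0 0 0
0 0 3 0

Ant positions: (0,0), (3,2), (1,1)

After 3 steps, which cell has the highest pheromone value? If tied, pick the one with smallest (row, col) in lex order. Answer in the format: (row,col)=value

Answer: (1,2)=7

Derivation:
Step 1: ant0:(0,0)->E->(0,1) | ant1:(3,2)->N->(2,2) | ant2:(1,1)->E->(1,2)
  grid max=3 at (1,2)
Step 2: ant0:(0,1)->E->(0,2) | ant1:(2,2)->N->(1,2) | ant2:(1,2)->S->(2,2)
  grid max=4 at (1,2)
Step 3: ant0:(0,2)->S->(1,2) | ant1:(1,2)->S->(2,2) | ant2:(2,2)->N->(1,2)
  grid max=7 at (1,2)
Final grid:
  0 0 0 0
  0 0 7 0
  0 0 3 0
  0 0 0 0
Max pheromone 7 at (1,2)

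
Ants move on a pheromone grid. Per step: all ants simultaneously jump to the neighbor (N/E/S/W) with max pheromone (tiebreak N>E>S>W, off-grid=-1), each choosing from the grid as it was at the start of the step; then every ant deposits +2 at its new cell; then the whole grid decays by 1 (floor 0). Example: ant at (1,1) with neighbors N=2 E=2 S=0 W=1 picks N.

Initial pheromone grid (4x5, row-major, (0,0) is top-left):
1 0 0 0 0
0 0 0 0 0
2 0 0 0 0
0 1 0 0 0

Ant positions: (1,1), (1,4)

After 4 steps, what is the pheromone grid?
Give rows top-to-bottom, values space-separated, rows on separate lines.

After step 1: ants at (0,1),(0,4)
  0 1 0 0 1
  0 0 0 0 0
  1 0 0 0 0
  0 0 0 0 0
After step 2: ants at (0,2),(1,4)
  0 0 1 0 0
  0 0 0 0 1
  0 0 0 0 0
  0 0 0 0 0
After step 3: ants at (0,3),(0,4)
  0 0 0 1 1
  0 0 0 0 0
  0 0 0 0 0
  0 0 0 0 0
After step 4: ants at (0,4),(0,3)
  0 0 0 2 2
  0 0 0 0 0
  0 0 0 0 0
  0 0 0 0 0

0 0 0 2 2
0 0 0 0 0
0 0 0 0 0
0 0 0 0 0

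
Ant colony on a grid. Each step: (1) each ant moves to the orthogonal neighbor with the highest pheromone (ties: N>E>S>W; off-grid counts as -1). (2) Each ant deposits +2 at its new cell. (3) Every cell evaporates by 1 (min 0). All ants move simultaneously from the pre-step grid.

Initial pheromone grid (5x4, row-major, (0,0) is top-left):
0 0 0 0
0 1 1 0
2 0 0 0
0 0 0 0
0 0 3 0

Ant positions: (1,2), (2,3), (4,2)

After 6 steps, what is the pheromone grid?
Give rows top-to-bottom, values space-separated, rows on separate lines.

After step 1: ants at (1,1),(1,3),(3,2)
  0 0 0 0
  0 2 0 1
  1 0 0 0
  0 0 1 0
  0 0 2 0
After step 2: ants at (0,1),(0,3),(4,2)
  0 1 0 1
  0 1 0 0
  0 0 0 0
  0 0 0 0
  0 0 3 0
After step 3: ants at (1,1),(1,3),(3,2)
  0 0 0 0
  0 2 0 1
  0 0 0 0
  0 0 1 0
  0 0 2 0
After step 4: ants at (0,1),(0,3),(4,2)
  0 1 0 1
  0 1 0 0
  0 0 0 0
  0 0 0 0
  0 0 3 0
After step 5: ants at (1,1),(1,3),(3,2)
  0 0 0 0
  0 2 0 1
  0 0 0 0
  0 0 1 0
  0 0 2 0
After step 6: ants at (0,1),(0,3),(4,2)
  0 1 0 1
  0 1 0 0
  0 0 0 0
  0 0 0 0
  0 0 3 0

0 1 0 1
0 1 0 0
0 0 0 0
0 0 0 0
0 0 3 0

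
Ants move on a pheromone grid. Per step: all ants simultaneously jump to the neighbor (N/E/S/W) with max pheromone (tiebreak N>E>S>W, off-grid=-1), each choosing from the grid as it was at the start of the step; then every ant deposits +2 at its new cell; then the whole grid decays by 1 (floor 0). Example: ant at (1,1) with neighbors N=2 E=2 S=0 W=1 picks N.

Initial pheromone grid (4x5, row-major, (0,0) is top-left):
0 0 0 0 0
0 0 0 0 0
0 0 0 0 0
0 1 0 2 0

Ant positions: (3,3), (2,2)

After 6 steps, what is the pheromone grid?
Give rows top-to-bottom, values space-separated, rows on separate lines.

After step 1: ants at (2,3),(1,2)
  0 0 0 0 0
  0 0 1 0 0
  0 0 0 1 0
  0 0 0 1 0
After step 2: ants at (3,3),(0,2)
  0 0 1 0 0
  0 0 0 0 0
  0 0 0 0 0
  0 0 0 2 0
After step 3: ants at (2,3),(0,3)
  0 0 0 1 0
  0 0 0 0 0
  0 0 0 1 0
  0 0 0 1 0
After step 4: ants at (3,3),(0,4)
  0 0 0 0 1
  0 0 0 0 0
  0 0 0 0 0
  0 0 0 2 0
After step 5: ants at (2,3),(1,4)
  0 0 0 0 0
  0 0 0 0 1
  0 0 0 1 0
  0 0 0 1 0
After step 6: ants at (3,3),(0,4)
  0 0 0 0 1
  0 0 0 0 0
  0 0 0 0 0
  0 0 0 2 0

0 0 0 0 1
0 0 0 0 0
0 0 0 0 0
0 0 0 2 0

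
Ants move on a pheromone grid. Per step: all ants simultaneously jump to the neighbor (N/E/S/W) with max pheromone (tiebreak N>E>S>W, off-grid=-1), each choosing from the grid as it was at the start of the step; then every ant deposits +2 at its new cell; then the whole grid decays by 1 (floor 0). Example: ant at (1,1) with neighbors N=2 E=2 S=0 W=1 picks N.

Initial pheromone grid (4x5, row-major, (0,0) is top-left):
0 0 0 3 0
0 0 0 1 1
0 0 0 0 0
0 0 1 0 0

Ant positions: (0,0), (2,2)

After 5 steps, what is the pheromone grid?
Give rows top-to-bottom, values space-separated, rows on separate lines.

After step 1: ants at (0,1),(3,2)
  0 1 0 2 0
  0 0 0 0 0
  0 0 0 0 0
  0 0 2 0 0
After step 2: ants at (0,2),(2,2)
  0 0 1 1 0
  0 0 0 0 0
  0 0 1 0 0
  0 0 1 0 0
After step 3: ants at (0,3),(3,2)
  0 0 0 2 0
  0 0 0 0 0
  0 0 0 0 0
  0 0 2 0 0
After step 4: ants at (0,4),(2,2)
  0 0 0 1 1
  0 0 0 0 0
  0 0 1 0 0
  0 0 1 0 0
After step 5: ants at (0,3),(3,2)
  0 0 0 2 0
  0 0 0 0 0
  0 0 0 0 0
  0 0 2 0 0

0 0 0 2 0
0 0 0 0 0
0 0 0 0 0
0 0 2 0 0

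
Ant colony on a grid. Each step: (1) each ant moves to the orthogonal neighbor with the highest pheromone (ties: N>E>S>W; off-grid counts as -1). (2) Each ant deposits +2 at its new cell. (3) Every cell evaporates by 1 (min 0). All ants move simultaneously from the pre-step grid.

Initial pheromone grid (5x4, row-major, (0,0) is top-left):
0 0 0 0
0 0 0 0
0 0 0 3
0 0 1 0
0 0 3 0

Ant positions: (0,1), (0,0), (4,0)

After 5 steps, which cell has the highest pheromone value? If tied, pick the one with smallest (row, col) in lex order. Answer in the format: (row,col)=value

Answer: (0,1)=7

Derivation:
Step 1: ant0:(0,1)->E->(0,2) | ant1:(0,0)->E->(0,1) | ant2:(4,0)->N->(3,0)
  grid max=2 at (2,3)
Step 2: ant0:(0,2)->W->(0,1) | ant1:(0,1)->E->(0,2) | ant2:(3,0)->N->(2,0)
  grid max=2 at (0,1)
Step 3: ant0:(0,1)->E->(0,2) | ant1:(0,2)->W->(0,1) | ant2:(2,0)->N->(1,0)
  grid max=3 at (0,1)
Step 4: ant0:(0,2)->W->(0,1) | ant1:(0,1)->E->(0,2) | ant2:(1,0)->N->(0,0)
  grid max=4 at (0,1)
Step 5: ant0:(0,1)->E->(0,2) | ant1:(0,2)->W->(0,1) | ant2:(0,0)->E->(0,1)
  grid max=7 at (0,1)
Final grid:
  0 7 5 0
  0 0 0 0
  0 0 0 0
  0 0 0 0
  0 0 0 0
Max pheromone 7 at (0,1)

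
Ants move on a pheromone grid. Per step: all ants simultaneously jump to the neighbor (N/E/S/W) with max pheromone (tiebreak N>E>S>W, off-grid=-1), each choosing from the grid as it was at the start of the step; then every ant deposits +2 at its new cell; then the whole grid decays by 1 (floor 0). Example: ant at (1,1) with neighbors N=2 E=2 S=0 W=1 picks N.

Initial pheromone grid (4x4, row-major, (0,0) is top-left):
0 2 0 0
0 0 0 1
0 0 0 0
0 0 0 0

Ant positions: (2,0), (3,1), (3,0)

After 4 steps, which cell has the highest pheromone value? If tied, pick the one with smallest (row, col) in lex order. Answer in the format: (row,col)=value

Answer: (2,0)=8

Derivation:
Step 1: ant0:(2,0)->N->(1,0) | ant1:(3,1)->N->(2,1) | ant2:(3,0)->N->(2,0)
  grid max=1 at (0,1)
Step 2: ant0:(1,0)->S->(2,0) | ant1:(2,1)->W->(2,0) | ant2:(2,0)->N->(1,0)
  grid max=4 at (2,0)
Step 3: ant0:(2,0)->N->(1,0) | ant1:(2,0)->N->(1,0) | ant2:(1,0)->S->(2,0)
  grid max=5 at (1,0)
Step 4: ant0:(1,0)->S->(2,0) | ant1:(1,0)->S->(2,0) | ant2:(2,0)->N->(1,0)
  grid max=8 at (2,0)
Final grid:
  0 0 0 0
  6 0 0 0
  8 0 0 0
  0 0 0 0
Max pheromone 8 at (2,0)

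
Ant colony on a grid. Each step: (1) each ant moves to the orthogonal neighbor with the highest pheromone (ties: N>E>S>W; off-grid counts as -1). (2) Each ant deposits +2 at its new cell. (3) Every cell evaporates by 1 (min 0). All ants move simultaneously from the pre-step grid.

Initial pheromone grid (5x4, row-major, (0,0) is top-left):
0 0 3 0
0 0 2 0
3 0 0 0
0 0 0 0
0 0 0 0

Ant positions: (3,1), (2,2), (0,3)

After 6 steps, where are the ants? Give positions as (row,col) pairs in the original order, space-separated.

Step 1: ant0:(3,1)->N->(2,1) | ant1:(2,2)->N->(1,2) | ant2:(0,3)->W->(0,2)
  grid max=4 at (0,2)
Step 2: ant0:(2,1)->W->(2,0) | ant1:(1,2)->N->(0,2) | ant2:(0,2)->S->(1,2)
  grid max=5 at (0,2)
Step 3: ant0:(2,0)->N->(1,0) | ant1:(0,2)->S->(1,2) | ant2:(1,2)->N->(0,2)
  grid max=6 at (0,2)
Step 4: ant0:(1,0)->S->(2,0) | ant1:(1,2)->N->(0,2) | ant2:(0,2)->S->(1,2)
  grid max=7 at (0,2)
Step 5: ant0:(2,0)->N->(1,0) | ant1:(0,2)->S->(1,2) | ant2:(1,2)->N->(0,2)
  grid max=8 at (0,2)
Step 6: ant0:(1,0)->S->(2,0) | ant1:(1,2)->N->(0,2) | ant2:(0,2)->S->(1,2)
  grid max=9 at (0,2)

(2,0) (0,2) (1,2)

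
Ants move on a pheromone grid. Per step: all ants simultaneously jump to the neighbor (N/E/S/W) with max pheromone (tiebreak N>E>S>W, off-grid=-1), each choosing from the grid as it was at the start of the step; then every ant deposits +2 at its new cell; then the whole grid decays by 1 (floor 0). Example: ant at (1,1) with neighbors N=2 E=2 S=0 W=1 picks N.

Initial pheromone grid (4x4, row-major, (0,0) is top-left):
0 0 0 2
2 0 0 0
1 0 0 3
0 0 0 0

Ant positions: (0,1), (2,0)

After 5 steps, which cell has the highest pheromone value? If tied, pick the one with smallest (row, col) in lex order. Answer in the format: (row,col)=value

Step 1: ant0:(0,1)->E->(0,2) | ant1:(2,0)->N->(1,0)
  grid max=3 at (1,0)
Step 2: ant0:(0,2)->E->(0,3) | ant1:(1,0)->N->(0,0)
  grid max=2 at (0,3)
Step 3: ant0:(0,3)->S->(1,3) | ant1:(0,0)->S->(1,0)
  grid max=3 at (1,0)
Step 4: ant0:(1,3)->N->(0,3) | ant1:(1,0)->N->(0,0)
  grid max=2 at (0,3)
Step 5: ant0:(0,3)->S->(1,3) | ant1:(0,0)->S->(1,0)
  grid max=3 at (1,0)
Final grid:
  0 0 0 1
  3 0 0 1
  0 0 0 0
  0 0 0 0
Max pheromone 3 at (1,0)

Answer: (1,0)=3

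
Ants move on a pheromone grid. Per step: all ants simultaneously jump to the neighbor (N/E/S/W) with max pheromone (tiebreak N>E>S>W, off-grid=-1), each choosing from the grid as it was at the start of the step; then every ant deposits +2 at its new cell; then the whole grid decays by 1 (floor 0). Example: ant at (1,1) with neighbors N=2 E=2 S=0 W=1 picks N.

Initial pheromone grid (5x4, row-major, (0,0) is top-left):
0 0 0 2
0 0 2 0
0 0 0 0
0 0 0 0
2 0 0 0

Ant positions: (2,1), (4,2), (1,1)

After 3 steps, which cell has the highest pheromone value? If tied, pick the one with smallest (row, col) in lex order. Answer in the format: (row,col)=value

Answer: (1,2)=7

Derivation:
Step 1: ant0:(2,1)->N->(1,1) | ant1:(4,2)->N->(3,2) | ant2:(1,1)->E->(1,2)
  grid max=3 at (1,2)
Step 2: ant0:(1,1)->E->(1,2) | ant1:(3,2)->N->(2,2) | ant2:(1,2)->W->(1,1)
  grid max=4 at (1,2)
Step 3: ant0:(1,2)->W->(1,1) | ant1:(2,2)->N->(1,2) | ant2:(1,1)->E->(1,2)
  grid max=7 at (1,2)
Final grid:
  0 0 0 0
  0 3 7 0
  0 0 0 0
  0 0 0 0
  0 0 0 0
Max pheromone 7 at (1,2)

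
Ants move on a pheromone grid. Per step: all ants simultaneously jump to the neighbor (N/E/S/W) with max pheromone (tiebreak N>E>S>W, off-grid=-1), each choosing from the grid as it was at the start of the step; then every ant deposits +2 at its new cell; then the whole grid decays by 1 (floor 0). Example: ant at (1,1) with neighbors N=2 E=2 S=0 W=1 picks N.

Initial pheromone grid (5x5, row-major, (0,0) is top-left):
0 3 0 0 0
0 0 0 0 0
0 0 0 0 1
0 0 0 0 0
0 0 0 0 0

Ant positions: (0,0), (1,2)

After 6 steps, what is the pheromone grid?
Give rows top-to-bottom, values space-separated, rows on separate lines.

After step 1: ants at (0,1),(0,2)
  0 4 1 0 0
  0 0 0 0 0
  0 0 0 0 0
  0 0 0 0 0
  0 0 0 0 0
After step 2: ants at (0,2),(0,1)
  0 5 2 0 0
  0 0 0 0 0
  0 0 0 0 0
  0 0 0 0 0
  0 0 0 0 0
After step 3: ants at (0,1),(0,2)
  0 6 3 0 0
  0 0 0 0 0
  0 0 0 0 0
  0 0 0 0 0
  0 0 0 0 0
After step 4: ants at (0,2),(0,1)
  0 7 4 0 0
  0 0 0 0 0
  0 0 0 0 0
  0 0 0 0 0
  0 0 0 0 0
After step 5: ants at (0,1),(0,2)
  0 8 5 0 0
  0 0 0 0 0
  0 0 0 0 0
  0 0 0 0 0
  0 0 0 0 0
After step 6: ants at (0,2),(0,1)
  0 9 6 0 0
  0 0 0 0 0
  0 0 0 0 0
  0 0 0 0 0
  0 0 0 0 0

0 9 6 0 0
0 0 0 0 0
0 0 0 0 0
0 0 0 0 0
0 0 0 0 0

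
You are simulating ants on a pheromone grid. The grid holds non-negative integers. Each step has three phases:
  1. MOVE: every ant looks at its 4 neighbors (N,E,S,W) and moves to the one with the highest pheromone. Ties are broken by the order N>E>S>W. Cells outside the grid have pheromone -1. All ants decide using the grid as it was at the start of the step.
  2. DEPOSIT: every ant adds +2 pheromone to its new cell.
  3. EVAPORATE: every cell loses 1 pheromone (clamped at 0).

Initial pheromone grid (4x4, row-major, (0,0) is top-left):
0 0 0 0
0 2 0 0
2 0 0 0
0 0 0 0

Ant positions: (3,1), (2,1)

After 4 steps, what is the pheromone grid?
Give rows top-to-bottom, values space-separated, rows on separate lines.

After step 1: ants at (2,1),(1,1)
  0 0 0 0
  0 3 0 0
  1 1 0 0
  0 0 0 0
After step 2: ants at (1,1),(2,1)
  0 0 0 0
  0 4 0 0
  0 2 0 0
  0 0 0 0
After step 3: ants at (2,1),(1,1)
  0 0 0 0
  0 5 0 0
  0 3 0 0
  0 0 0 0
After step 4: ants at (1,1),(2,1)
  0 0 0 0
  0 6 0 0
  0 4 0 0
  0 0 0 0

0 0 0 0
0 6 0 0
0 4 0 0
0 0 0 0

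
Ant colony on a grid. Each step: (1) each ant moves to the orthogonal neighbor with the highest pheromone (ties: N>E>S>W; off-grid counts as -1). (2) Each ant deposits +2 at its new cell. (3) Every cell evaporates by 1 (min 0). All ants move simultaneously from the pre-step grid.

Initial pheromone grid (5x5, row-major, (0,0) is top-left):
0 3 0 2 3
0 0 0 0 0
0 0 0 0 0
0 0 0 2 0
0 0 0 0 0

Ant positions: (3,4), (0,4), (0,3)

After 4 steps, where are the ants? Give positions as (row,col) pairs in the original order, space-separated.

Step 1: ant0:(3,4)->W->(3,3) | ant1:(0,4)->W->(0,3) | ant2:(0,3)->E->(0,4)
  grid max=4 at (0,4)
Step 2: ant0:(3,3)->N->(2,3) | ant1:(0,3)->E->(0,4) | ant2:(0,4)->W->(0,3)
  grid max=5 at (0,4)
Step 3: ant0:(2,3)->S->(3,3) | ant1:(0,4)->W->(0,3) | ant2:(0,3)->E->(0,4)
  grid max=6 at (0,4)
Step 4: ant0:(3,3)->N->(2,3) | ant1:(0,3)->E->(0,4) | ant2:(0,4)->W->(0,3)
  grid max=7 at (0,4)

(2,3) (0,4) (0,3)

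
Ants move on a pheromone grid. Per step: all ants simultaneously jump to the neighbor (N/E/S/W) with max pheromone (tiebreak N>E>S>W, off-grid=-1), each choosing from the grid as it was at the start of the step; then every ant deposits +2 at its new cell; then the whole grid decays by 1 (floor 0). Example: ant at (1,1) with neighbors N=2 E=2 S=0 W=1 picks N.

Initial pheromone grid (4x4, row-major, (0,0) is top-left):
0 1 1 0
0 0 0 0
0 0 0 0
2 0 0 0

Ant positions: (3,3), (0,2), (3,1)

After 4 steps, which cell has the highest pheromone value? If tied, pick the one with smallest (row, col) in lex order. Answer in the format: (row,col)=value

Answer: (3,0)=2

Derivation:
Step 1: ant0:(3,3)->N->(2,3) | ant1:(0,2)->W->(0,1) | ant2:(3,1)->W->(3,0)
  grid max=3 at (3,0)
Step 2: ant0:(2,3)->N->(1,3) | ant1:(0,1)->E->(0,2) | ant2:(3,0)->N->(2,0)
  grid max=2 at (3,0)
Step 3: ant0:(1,3)->N->(0,3) | ant1:(0,2)->W->(0,1) | ant2:(2,0)->S->(3,0)
  grid max=3 at (3,0)
Step 4: ant0:(0,3)->S->(1,3) | ant1:(0,1)->E->(0,2) | ant2:(3,0)->N->(2,0)
  grid max=2 at (3,0)
Final grid:
  0 1 1 0
  0 0 0 1
  1 0 0 0
  2 0 0 0
Max pheromone 2 at (3,0)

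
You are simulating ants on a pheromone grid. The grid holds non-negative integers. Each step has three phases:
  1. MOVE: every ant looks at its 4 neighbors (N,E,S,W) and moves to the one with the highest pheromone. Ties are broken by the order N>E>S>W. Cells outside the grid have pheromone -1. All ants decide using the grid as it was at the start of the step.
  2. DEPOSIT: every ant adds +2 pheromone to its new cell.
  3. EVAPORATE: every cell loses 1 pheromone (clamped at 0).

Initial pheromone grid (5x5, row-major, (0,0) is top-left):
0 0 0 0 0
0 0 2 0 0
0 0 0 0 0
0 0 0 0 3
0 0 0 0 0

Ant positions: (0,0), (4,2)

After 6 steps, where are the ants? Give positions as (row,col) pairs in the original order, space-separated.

Step 1: ant0:(0,0)->E->(0,1) | ant1:(4,2)->N->(3,2)
  grid max=2 at (3,4)
Step 2: ant0:(0,1)->E->(0,2) | ant1:(3,2)->N->(2,2)
  grid max=1 at (0,2)
Step 3: ant0:(0,2)->E->(0,3) | ant1:(2,2)->N->(1,2)
  grid max=1 at (0,3)
Step 4: ant0:(0,3)->E->(0,4) | ant1:(1,2)->N->(0,2)
  grid max=1 at (0,2)
Step 5: ant0:(0,4)->S->(1,4) | ant1:(0,2)->E->(0,3)
  grid max=1 at (0,3)
Step 6: ant0:(1,4)->N->(0,4) | ant1:(0,3)->E->(0,4)
  grid max=3 at (0,4)

(0,4) (0,4)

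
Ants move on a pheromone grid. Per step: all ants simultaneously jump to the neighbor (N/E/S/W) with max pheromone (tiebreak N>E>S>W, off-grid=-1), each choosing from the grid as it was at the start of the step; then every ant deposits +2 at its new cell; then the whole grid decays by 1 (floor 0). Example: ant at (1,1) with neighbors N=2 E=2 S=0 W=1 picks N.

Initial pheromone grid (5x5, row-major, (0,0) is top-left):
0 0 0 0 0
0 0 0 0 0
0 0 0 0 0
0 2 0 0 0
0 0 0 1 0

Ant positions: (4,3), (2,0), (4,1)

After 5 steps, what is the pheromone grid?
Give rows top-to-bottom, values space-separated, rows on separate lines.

After step 1: ants at (3,3),(1,0),(3,1)
  0 0 0 0 0
  1 0 0 0 0
  0 0 0 0 0
  0 3 0 1 0
  0 0 0 0 0
After step 2: ants at (2,3),(0,0),(2,1)
  1 0 0 0 0
  0 0 0 0 0
  0 1 0 1 0
  0 2 0 0 0
  0 0 0 0 0
After step 3: ants at (1,3),(0,1),(3,1)
  0 1 0 0 0
  0 0 0 1 0
  0 0 0 0 0
  0 3 0 0 0
  0 0 0 0 0
After step 4: ants at (0,3),(0,2),(2,1)
  0 0 1 1 0
  0 0 0 0 0
  0 1 0 0 0
  0 2 0 0 0
  0 0 0 0 0
After step 5: ants at (0,2),(0,3),(3,1)
  0 0 2 2 0
  0 0 0 0 0
  0 0 0 0 0
  0 3 0 0 0
  0 0 0 0 0

0 0 2 2 0
0 0 0 0 0
0 0 0 0 0
0 3 0 0 0
0 0 0 0 0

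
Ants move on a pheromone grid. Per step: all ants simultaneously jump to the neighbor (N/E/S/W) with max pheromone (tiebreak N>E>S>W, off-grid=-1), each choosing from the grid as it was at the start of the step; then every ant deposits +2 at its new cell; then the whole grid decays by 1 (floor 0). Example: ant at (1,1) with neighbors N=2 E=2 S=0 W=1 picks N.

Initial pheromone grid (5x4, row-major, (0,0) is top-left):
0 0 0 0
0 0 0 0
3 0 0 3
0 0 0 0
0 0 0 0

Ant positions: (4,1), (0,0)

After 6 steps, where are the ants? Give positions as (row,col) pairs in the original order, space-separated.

Step 1: ant0:(4,1)->N->(3,1) | ant1:(0,0)->E->(0,1)
  grid max=2 at (2,0)
Step 2: ant0:(3,1)->N->(2,1) | ant1:(0,1)->E->(0,2)
  grid max=1 at (0,2)
Step 3: ant0:(2,1)->W->(2,0) | ant1:(0,2)->E->(0,3)
  grid max=2 at (2,0)
Step 4: ant0:(2,0)->N->(1,0) | ant1:(0,3)->S->(1,3)
  grid max=1 at (1,0)
Step 5: ant0:(1,0)->S->(2,0) | ant1:(1,3)->N->(0,3)
  grid max=2 at (2,0)
Step 6: ant0:(2,0)->N->(1,0) | ant1:(0,3)->S->(1,3)
  grid max=1 at (1,0)

(1,0) (1,3)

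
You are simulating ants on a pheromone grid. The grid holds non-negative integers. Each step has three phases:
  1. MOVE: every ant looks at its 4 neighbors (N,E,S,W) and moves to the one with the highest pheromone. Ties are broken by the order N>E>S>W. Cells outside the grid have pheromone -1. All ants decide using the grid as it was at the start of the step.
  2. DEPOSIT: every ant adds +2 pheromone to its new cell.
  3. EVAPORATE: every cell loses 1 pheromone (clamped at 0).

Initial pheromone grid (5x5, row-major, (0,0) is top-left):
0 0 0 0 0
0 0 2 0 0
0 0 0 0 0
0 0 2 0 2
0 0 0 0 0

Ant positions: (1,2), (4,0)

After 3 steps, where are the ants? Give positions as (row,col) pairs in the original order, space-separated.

Step 1: ant0:(1,2)->N->(0,2) | ant1:(4,0)->N->(3,0)
  grid max=1 at (0,2)
Step 2: ant0:(0,2)->S->(1,2) | ant1:(3,0)->N->(2,0)
  grid max=2 at (1,2)
Step 3: ant0:(1,2)->N->(0,2) | ant1:(2,0)->N->(1,0)
  grid max=1 at (0,2)

(0,2) (1,0)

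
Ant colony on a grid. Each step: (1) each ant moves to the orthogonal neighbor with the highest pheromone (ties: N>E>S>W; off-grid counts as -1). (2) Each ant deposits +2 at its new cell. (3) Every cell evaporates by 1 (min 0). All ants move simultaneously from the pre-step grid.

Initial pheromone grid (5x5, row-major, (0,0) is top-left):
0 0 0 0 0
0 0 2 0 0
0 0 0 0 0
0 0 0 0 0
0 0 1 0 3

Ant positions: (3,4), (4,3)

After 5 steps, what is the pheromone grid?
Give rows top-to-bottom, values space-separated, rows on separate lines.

After step 1: ants at (4,4),(4,4)
  0 0 0 0 0
  0 0 1 0 0
  0 0 0 0 0
  0 0 0 0 0
  0 0 0 0 6
After step 2: ants at (3,4),(3,4)
  0 0 0 0 0
  0 0 0 0 0
  0 0 0 0 0
  0 0 0 0 3
  0 0 0 0 5
After step 3: ants at (4,4),(4,4)
  0 0 0 0 0
  0 0 0 0 0
  0 0 0 0 0
  0 0 0 0 2
  0 0 0 0 8
After step 4: ants at (3,4),(3,4)
  0 0 0 0 0
  0 0 0 0 0
  0 0 0 0 0
  0 0 0 0 5
  0 0 0 0 7
After step 5: ants at (4,4),(4,4)
  0 0 0 0 0
  0 0 0 0 0
  0 0 0 0 0
  0 0 0 0 4
  0 0 0 0 10

0 0 0 0 0
0 0 0 0 0
0 0 0 0 0
0 0 0 0 4
0 0 0 0 10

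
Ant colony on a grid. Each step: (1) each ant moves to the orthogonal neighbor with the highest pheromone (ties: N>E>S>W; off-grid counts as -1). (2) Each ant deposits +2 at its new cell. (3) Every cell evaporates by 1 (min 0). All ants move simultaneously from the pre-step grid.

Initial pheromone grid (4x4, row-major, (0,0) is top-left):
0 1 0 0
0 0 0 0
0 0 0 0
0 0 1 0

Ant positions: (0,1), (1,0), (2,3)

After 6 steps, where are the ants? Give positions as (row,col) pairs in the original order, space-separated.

Step 1: ant0:(0,1)->E->(0,2) | ant1:(1,0)->N->(0,0) | ant2:(2,3)->N->(1,3)
  grid max=1 at (0,0)
Step 2: ant0:(0,2)->E->(0,3) | ant1:(0,0)->E->(0,1) | ant2:(1,3)->N->(0,3)
  grid max=3 at (0,3)
Step 3: ant0:(0,3)->S->(1,3) | ant1:(0,1)->E->(0,2) | ant2:(0,3)->S->(1,3)
  grid max=3 at (1,3)
Step 4: ant0:(1,3)->N->(0,3) | ant1:(0,2)->E->(0,3) | ant2:(1,3)->N->(0,3)
  grid max=7 at (0,3)
Step 5: ant0:(0,3)->S->(1,3) | ant1:(0,3)->S->(1,3) | ant2:(0,3)->S->(1,3)
  grid max=7 at (1,3)
Step 6: ant0:(1,3)->N->(0,3) | ant1:(1,3)->N->(0,3) | ant2:(1,3)->N->(0,3)
  grid max=11 at (0,3)

(0,3) (0,3) (0,3)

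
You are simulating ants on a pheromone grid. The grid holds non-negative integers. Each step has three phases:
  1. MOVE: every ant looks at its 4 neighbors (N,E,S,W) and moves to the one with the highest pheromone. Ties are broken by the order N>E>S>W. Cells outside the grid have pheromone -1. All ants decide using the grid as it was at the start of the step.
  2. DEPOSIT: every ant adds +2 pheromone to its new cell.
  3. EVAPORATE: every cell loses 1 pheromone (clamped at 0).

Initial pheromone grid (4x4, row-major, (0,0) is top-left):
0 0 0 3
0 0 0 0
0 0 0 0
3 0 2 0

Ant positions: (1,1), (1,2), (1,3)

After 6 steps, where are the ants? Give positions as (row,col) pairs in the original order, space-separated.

Step 1: ant0:(1,1)->N->(0,1) | ant1:(1,2)->N->(0,2) | ant2:(1,3)->N->(0,3)
  grid max=4 at (0,3)
Step 2: ant0:(0,1)->E->(0,2) | ant1:(0,2)->E->(0,3) | ant2:(0,3)->W->(0,2)
  grid max=5 at (0,3)
Step 3: ant0:(0,2)->E->(0,3) | ant1:(0,3)->W->(0,2) | ant2:(0,2)->E->(0,3)
  grid max=8 at (0,3)
Step 4: ant0:(0,3)->W->(0,2) | ant1:(0,2)->E->(0,3) | ant2:(0,3)->W->(0,2)
  grid max=9 at (0,3)
Step 5: ant0:(0,2)->E->(0,3) | ant1:(0,3)->W->(0,2) | ant2:(0,2)->E->(0,3)
  grid max=12 at (0,3)
Step 6: ant0:(0,3)->W->(0,2) | ant1:(0,2)->E->(0,3) | ant2:(0,3)->W->(0,2)
  grid max=13 at (0,3)

(0,2) (0,3) (0,2)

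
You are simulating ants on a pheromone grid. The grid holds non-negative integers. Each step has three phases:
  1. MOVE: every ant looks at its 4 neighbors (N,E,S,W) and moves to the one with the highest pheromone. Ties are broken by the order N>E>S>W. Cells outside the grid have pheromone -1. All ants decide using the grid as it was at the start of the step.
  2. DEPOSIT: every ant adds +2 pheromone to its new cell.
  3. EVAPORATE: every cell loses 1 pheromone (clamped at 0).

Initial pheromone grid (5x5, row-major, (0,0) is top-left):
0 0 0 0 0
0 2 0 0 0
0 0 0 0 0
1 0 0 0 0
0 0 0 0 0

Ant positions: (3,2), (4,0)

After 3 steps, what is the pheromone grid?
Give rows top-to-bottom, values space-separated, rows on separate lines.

After step 1: ants at (2,2),(3,0)
  0 0 0 0 0
  0 1 0 0 0
  0 0 1 0 0
  2 0 0 0 0
  0 0 0 0 0
After step 2: ants at (1,2),(2,0)
  0 0 0 0 0
  0 0 1 0 0
  1 0 0 0 0
  1 0 0 0 0
  0 0 0 0 0
After step 3: ants at (0,2),(3,0)
  0 0 1 0 0
  0 0 0 0 0
  0 0 0 0 0
  2 0 0 0 0
  0 0 0 0 0

0 0 1 0 0
0 0 0 0 0
0 0 0 0 0
2 0 0 0 0
0 0 0 0 0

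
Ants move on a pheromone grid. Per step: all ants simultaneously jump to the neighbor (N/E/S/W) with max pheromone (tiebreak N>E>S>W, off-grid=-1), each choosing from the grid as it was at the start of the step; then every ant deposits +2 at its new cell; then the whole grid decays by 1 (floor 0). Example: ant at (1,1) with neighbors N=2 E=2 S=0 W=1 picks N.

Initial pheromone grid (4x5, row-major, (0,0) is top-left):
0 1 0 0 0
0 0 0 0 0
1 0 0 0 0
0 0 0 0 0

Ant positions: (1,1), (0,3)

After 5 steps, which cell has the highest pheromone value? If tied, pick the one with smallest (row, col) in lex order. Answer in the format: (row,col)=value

Answer: (0,1)=2

Derivation:
Step 1: ant0:(1,1)->N->(0,1) | ant1:(0,3)->E->(0,4)
  grid max=2 at (0,1)
Step 2: ant0:(0,1)->E->(0,2) | ant1:(0,4)->S->(1,4)
  grid max=1 at (0,1)
Step 3: ant0:(0,2)->W->(0,1) | ant1:(1,4)->N->(0,4)
  grid max=2 at (0,1)
Step 4: ant0:(0,1)->E->(0,2) | ant1:(0,4)->S->(1,4)
  grid max=1 at (0,1)
Step 5: ant0:(0,2)->W->(0,1) | ant1:(1,4)->N->(0,4)
  grid max=2 at (0,1)
Final grid:
  0 2 0 0 1
  0 0 0 0 0
  0 0 0 0 0
  0 0 0 0 0
Max pheromone 2 at (0,1)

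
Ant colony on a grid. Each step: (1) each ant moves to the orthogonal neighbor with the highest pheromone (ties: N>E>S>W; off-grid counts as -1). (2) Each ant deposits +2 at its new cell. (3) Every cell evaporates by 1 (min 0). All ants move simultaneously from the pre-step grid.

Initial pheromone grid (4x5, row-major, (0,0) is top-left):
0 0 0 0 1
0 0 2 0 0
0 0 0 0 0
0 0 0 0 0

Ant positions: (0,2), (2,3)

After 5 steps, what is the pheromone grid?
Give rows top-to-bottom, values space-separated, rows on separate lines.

After step 1: ants at (1,2),(1,3)
  0 0 0 0 0
  0 0 3 1 0
  0 0 0 0 0
  0 0 0 0 0
After step 2: ants at (1,3),(1,2)
  0 0 0 0 0
  0 0 4 2 0
  0 0 0 0 0
  0 0 0 0 0
After step 3: ants at (1,2),(1,3)
  0 0 0 0 0
  0 0 5 3 0
  0 0 0 0 0
  0 0 0 0 0
After step 4: ants at (1,3),(1,2)
  0 0 0 0 0
  0 0 6 4 0
  0 0 0 0 0
  0 0 0 0 0
After step 5: ants at (1,2),(1,3)
  0 0 0 0 0
  0 0 7 5 0
  0 0 0 0 0
  0 0 0 0 0

0 0 0 0 0
0 0 7 5 0
0 0 0 0 0
0 0 0 0 0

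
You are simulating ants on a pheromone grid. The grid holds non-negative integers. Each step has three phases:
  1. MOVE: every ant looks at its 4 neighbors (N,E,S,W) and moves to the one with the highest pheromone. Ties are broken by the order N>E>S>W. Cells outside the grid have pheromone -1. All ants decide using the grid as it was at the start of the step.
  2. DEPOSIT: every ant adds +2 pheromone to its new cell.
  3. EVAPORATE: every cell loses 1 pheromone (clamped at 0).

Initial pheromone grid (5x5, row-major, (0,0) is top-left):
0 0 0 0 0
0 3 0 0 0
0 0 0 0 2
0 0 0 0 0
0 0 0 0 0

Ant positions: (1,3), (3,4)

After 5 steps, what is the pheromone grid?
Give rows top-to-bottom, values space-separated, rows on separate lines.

After step 1: ants at (0,3),(2,4)
  0 0 0 1 0
  0 2 0 0 0
  0 0 0 0 3
  0 0 0 0 0
  0 0 0 0 0
After step 2: ants at (0,4),(1,4)
  0 0 0 0 1
  0 1 0 0 1
  0 0 0 0 2
  0 0 0 0 0
  0 0 0 0 0
After step 3: ants at (1,4),(2,4)
  0 0 0 0 0
  0 0 0 0 2
  0 0 0 0 3
  0 0 0 0 0
  0 0 0 0 0
After step 4: ants at (2,4),(1,4)
  0 0 0 0 0
  0 0 0 0 3
  0 0 0 0 4
  0 0 0 0 0
  0 0 0 0 0
After step 5: ants at (1,4),(2,4)
  0 0 0 0 0
  0 0 0 0 4
  0 0 0 0 5
  0 0 0 0 0
  0 0 0 0 0

0 0 0 0 0
0 0 0 0 4
0 0 0 0 5
0 0 0 0 0
0 0 0 0 0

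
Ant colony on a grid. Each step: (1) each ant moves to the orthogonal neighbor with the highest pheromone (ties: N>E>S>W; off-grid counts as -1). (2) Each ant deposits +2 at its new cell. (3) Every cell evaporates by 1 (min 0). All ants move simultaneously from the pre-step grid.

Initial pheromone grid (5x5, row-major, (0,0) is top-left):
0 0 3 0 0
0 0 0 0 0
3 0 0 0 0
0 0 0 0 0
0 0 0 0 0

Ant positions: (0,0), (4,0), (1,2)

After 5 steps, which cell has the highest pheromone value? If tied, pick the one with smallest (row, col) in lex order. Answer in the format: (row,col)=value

Step 1: ant0:(0,0)->E->(0,1) | ant1:(4,0)->N->(3,0) | ant2:(1,2)->N->(0,2)
  grid max=4 at (0,2)
Step 2: ant0:(0,1)->E->(0,2) | ant1:(3,0)->N->(2,0) | ant2:(0,2)->W->(0,1)
  grid max=5 at (0,2)
Step 3: ant0:(0,2)->W->(0,1) | ant1:(2,0)->N->(1,0) | ant2:(0,1)->E->(0,2)
  grid max=6 at (0,2)
Step 4: ant0:(0,1)->E->(0,2) | ant1:(1,0)->S->(2,0) | ant2:(0,2)->W->(0,1)
  grid max=7 at (0,2)
Step 5: ant0:(0,2)->W->(0,1) | ant1:(2,0)->N->(1,0) | ant2:(0,1)->E->(0,2)
  grid max=8 at (0,2)
Final grid:
  0 5 8 0 0
  1 0 0 0 0
  2 0 0 0 0
  0 0 0 0 0
  0 0 0 0 0
Max pheromone 8 at (0,2)

Answer: (0,2)=8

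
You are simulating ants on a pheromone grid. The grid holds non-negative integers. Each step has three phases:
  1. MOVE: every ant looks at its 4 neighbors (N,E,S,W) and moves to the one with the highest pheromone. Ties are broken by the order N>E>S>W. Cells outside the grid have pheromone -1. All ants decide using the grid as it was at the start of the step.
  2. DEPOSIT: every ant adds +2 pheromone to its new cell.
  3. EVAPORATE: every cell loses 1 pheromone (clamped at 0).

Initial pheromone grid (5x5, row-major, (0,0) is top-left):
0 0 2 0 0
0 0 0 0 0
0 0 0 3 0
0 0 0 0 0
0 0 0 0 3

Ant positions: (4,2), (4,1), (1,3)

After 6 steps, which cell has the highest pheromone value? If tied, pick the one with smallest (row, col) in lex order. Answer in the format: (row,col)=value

Answer: (3,1)=6

Derivation:
Step 1: ant0:(4,2)->N->(3,2) | ant1:(4,1)->N->(3,1) | ant2:(1,3)->S->(2,3)
  grid max=4 at (2,3)
Step 2: ant0:(3,2)->W->(3,1) | ant1:(3,1)->E->(3,2) | ant2:(2,3)->N->(1,3)
  grid max=3 at (2,3)
Step 3: ant0:(3,1)->E->(3,2) | ant1:(3,2)->W->(3,1) | ant2:(1,3)->S->(2,3)
  grid max=4 at (2,3)
Step 4: ant0:(3,2)->W->(3,1) | ant1:(3,1)->E->(3,2) | ant2:(2,3)->N->(1,3)
  grid max=4 at (3,1)
Step 5: ant0:(3,1)->E->(3,2) | ant1:(3,2)->W->(3,1) | ant2:(1,3)->S->(2,3)
  grid max=5 at (3,1)
Step 6: ant0:(3,2)->W->(3,1) | ant1:(3,1)->E->(3,2) | ant2:(2,3)->N->(1,3)
  grid max=6 at (3,1)
Final grid:
  0 0 0 0 0
  0 0 0 1 0
  0 0 0 3 0
  0 6 6 0 0
  0 0 0 0 0
Max pheromone 6 at (3,1)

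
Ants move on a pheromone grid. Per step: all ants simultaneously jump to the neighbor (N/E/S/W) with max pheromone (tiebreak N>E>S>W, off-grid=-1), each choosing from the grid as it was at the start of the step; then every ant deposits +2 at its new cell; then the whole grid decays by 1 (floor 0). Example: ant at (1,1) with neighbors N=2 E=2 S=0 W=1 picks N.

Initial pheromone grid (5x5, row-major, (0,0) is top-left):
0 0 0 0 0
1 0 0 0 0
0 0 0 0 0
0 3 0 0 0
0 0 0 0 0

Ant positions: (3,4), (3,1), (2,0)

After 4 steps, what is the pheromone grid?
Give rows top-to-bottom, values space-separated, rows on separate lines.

After step 1: ants at (2,4),(2,1),(1,0)
  0 0 0 0 0
  2 0 0 0 0
  0 1 0 0 1
  0 2 0 0 0
  0 0 0 0 0
After step 2: ants at (1,4),(3,1),(0,0)
  1 0 0 0 0
  1 0 0 0 1
  0 0 0 0 0
  0 3 0 0 0
  0 0 0 0 0
After step 3: ants at (0,4),(2,1),(1,0)
  0 0 0 0 1
  2 0 0 0 0
  0 1 0 0 0
  0 2 0 0 0
  0 0 0 0 0
After step 4: ants at (1,4),(3,1),(0,0)
  1 0 0 0 0
  1 0 0 0 1
  0 0 0 0 0
  0 3 0 0 0
  0 0 0 0 0

1 0 0 0 0
1 0 0 0 1
0 0 0 0 0
0 3 0 0 0
0 0 0 0 0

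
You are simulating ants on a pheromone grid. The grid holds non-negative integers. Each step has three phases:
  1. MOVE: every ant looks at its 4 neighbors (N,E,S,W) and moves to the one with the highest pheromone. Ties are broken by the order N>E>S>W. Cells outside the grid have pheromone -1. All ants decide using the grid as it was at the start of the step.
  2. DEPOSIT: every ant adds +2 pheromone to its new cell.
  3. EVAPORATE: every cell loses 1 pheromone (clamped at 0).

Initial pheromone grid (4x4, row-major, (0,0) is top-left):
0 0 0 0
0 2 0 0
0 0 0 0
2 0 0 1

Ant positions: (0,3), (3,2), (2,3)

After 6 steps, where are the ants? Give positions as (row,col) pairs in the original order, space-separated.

Step 1: ant0:(0,3)->S->(1,3) | ant1:(3,2)->E->(3,3) | ant2:(2,3)->S->(3,3)
  grid max=4 at (3,3)
Step 2: ant0:(1,3)->N->(0,3) | ant1:(3,3)->N->(2,3) | ant2:(3,3)->N->(2,3)
  grid max=3 at (2,3)
Step 3: ant0:(0,3)->S->(1,3) | ant1:(2,3)->S->(3,3) | ant2:(2,3)->S->(3,3)
  grid max=6 at (3,3)
Step 4: ant0:(1,3)->S->(2,3) | ant1:(3,3)->N->(2,3) | ant2:(3,3)->N->(2,3)
  grid max=7 at (2,3)
Step 5: ant0:(2,3)->S->(3,3) | ant1:(2,3)->S->(3,3) | ant2:(2,3)->S->(3,3)
  grid max=10 at (3,3)
Step 6: ant0:(3,3)->N->(2,3) | ant1:(3,3)->N->(2,3) | ant2:(3,3)->N->(2,3)
  grid max=11 at (2,3)

(2,3) (2,3) (2,3)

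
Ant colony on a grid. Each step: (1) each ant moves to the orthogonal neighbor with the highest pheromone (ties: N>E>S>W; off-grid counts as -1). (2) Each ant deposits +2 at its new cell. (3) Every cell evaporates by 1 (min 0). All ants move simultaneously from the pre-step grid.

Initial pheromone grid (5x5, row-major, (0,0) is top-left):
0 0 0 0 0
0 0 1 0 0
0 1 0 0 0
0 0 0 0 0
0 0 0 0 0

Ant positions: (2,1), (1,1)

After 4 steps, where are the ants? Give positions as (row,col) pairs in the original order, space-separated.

Step 1: ant0:(2,1)->N->(1,1) | ant1:(1,1)->E->(1,2)
  grid max=2 at (1,2)
Step 2: ant0:(1,1)->E->(1,2) | ant1:(1,2)->W->(1,1)
  grid max=3 at (1,2)
Step 3: ant0:(1,2)->W->(1,1) | ant1:(1,1)->E->(1,2)
  grid max=4 at (1,2)
Step 4: ant0:(1,1)->E->(1,2) | ant1:(1,2)->W->(1,1)
  grid max=5 at (1,2)

(1,2) (1,1)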